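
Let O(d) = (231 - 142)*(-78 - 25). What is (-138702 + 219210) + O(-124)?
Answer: 71341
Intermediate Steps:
O(d) = -9167 (O(d) = 89*(-103) = -9167)
(-138702 + 219210) + O(-124) = (-138702 + 219210) - 9167 = 80508 - 9167 = 71341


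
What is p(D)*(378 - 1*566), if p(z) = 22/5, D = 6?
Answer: -4136/5 ≈ -827.20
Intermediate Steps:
p(z) = 22/5 (p(z) = 22*(1/5) = 22/5)
p(D)*(378 - 1*566) = 22*(378 - 1*566)/5 = 22*(378 - 566)/5 = (22/5)*(-188) = -4136/5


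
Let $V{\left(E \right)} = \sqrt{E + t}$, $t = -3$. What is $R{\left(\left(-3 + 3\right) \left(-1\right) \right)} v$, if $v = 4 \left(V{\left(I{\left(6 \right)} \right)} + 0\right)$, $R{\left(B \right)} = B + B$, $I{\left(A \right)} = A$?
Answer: $0$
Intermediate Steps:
$R{\left(B \right)} = 2 B$
$V{\left(E \right)} = \sqrt{-3 + E}$ ($V{\left(E \right)} = \sqrt{E - 3} = \sqrt{-3 + E}$)
$v = 4 \sqrt{3}$ ($v = 4 \left(\sqrt{-3 + 6} + 0\right) = 4 \left(\sqrt{3} + 0\right) = 4 \sqrt{3} \approx 6.9282$)
$R{\left(\left(-3 + 3\right) \left(-1\right) \right)} v = 2 \left(-3 + 3\right) \left(-1\right) 4 \sqrt{3} = 2 \cdot 0 \left(-1\right) 4 \sqrt{3} = 2 \cdot 0 \cdot 4 \sqrt{3} = 0 \cdot 4 \sqrt{3} = 0$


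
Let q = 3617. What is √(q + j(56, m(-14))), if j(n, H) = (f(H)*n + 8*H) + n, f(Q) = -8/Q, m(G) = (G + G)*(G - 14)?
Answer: √487277/7 ≈ 99.722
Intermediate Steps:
m(G) = 2*G*(-14 + G) (m(G) = (2*G)*(-14 + G) = 2*G*(-14 + G))
j(n, H) = n + 8*H - 8*n/H (j(n, H) = ((-8/H)*n + 8*H) + n = (-8*n/H + 8*H) + n = (8*H - 8*n/H) + n = n + 8*H - 8*n/H)
√(q + j(56, m(-14))) = √(3617 + (56 + 8*(2*(-14)*(-14 - 14)) - 8*56/2*(-14)*(-14 - 14))) = √(3617 + (56 + 8*(2*(-14)*(-28)) - 8*56/2*(-14)*(-28))) = √(3617 + (56 + 8*784 - 8*56/784)) = √(3617 + (56 + 6272 - 8*56*1/784)) = √(3617 + (56 + 6272 - 4/7)) = √(3617 + 44292/7) = √(69611/7) = √487277/7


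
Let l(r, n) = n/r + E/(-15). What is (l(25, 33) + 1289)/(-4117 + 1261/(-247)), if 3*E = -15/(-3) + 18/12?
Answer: -11031001/35244000 ≈ -0.31299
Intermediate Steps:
E = 13/6 (E = (-15/(-3) + 18/12)/3 = (-15*(-1/3) + 18*(1/12))/3 = (5 + 3/2)/3 = (1/3)*(13/2) = 13/6 ≈ 2.1667)
l(r, n) = -13/90 + n/r (l(r, n) = n/r + (13/6)/(-15) = n/r + (13/6)*(-1/15) = n/r - 13/90 = -13/90 + n/r)
(l(25, 33) + 1289)/(-4117 + 1261/(-247)) = ((-13/90 + 33/25) + 1289)/(-4117 + 1261/(-247)) = ((-13/90 + 33*(1/25)) + 1289)/(-4117 + 1261*(-1/247)) = ((-13/90 + 33/25) + 1289)/(-4117 - 97/19) = (529/450 + 1289)/(-78320/19) = (580579/450)*(-19/78320) = -11031001/35244000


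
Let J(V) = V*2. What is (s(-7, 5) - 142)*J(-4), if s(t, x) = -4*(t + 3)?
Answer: 1008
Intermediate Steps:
J(V) = 2*V
s(t, x) = -12 - 4*t (s(t, x) = -4*(3 + t) = -12 - 4*t)
(s(-7, 5) - 142)*J(-4) = ((-12 - 4*(-7)) - 142)*(2*(-4)) = ((-12 + 28) - 142)*(-8) = (16 - 142)*(-8) = -126*(-8) = 1008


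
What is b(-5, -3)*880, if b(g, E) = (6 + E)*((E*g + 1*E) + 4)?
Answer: 42240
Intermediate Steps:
b(g, E) = (6 + E)*(4 + E + E*g) (b(g, E) = (6 + E)*((E*g + E) + 4) = (6 + E)*((E + E*g) + 4) = (6 + E)*(4 + E + E*g))
b(-5, -3)*880 = (24 + (-3)² + 10*(-3) - 5*(-3)² + 6*(-3)*(-5))*880 = (24 + 9 - 30 - 5*9 + 90)*880 = (24 + 9 - 30 - 45 + 90)*880 = 48*880 = 42240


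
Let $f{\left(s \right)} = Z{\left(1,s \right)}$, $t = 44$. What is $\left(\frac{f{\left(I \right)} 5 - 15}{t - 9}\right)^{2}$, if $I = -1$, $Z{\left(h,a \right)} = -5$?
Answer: $\frac{64}{49} \approx 1.3061$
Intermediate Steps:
$f{\left(s \right)} = -5$
$\left(\frac{f{\left(I \right)} 5 - 15}{t - 9}\right)^{2} = \left(\frac{\left(-5\right) 5 - 15}{44 - 9}\right)^{2} = \left(\frac{-25 - 15}{35}\right)^{2} = \left(\left(-40\right) \frac{1}{35}\right)^{2} = \left(- \frac{8}{7}\right)^{2} = \frac{64}{49}$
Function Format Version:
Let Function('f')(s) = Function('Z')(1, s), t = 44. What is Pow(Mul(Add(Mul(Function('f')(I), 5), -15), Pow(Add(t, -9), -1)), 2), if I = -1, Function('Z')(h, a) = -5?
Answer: Rational(64, 49) ≈ 1.3061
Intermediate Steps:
Function('f')(s) = -5
Pow(Mul(Add(Mul(Function('f')(I), 5), -15), Pow(Add(t, -9), -1)), 2) = Pow(Mul(Add(Mul(-5, 5), -15), Pow(Add(44, -9), -1)), 2) = Pow(Mul(Add(-25, -15), Pow(35, -1)), 2) = Pow(Mul(-40, Rational(1, 35)), 2) = Pow(Rational(-8, 7), 2) = Rational(64, 49)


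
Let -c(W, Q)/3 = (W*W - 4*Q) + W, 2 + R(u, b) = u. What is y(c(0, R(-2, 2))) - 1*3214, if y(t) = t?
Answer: -3262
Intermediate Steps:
R(u, b) = -2 + u
c(W, Q) = -3*W - 3*W² + 12*Q (c(W, Q) = -3*((W*W - 4*Q) + W) = -3*((W² - 4*Q) + W) = -3*(W + W² - 4*Q) = -3*W - 3*W² + 12*Q)
y(c(0, R(-2, 2))) - 1*3214 = (-3*0 - 3*0² + 12*(-2 - 2)) - 1*3214 = (0 - 3*0 + 12*(-4)) - 3214 = (0 + 0 - 48) - 3214 = -48 - 3214 = -3262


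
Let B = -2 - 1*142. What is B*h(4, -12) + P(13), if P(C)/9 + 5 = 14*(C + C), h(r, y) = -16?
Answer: 5535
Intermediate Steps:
B = -144 (B = -2 - 142 = -144)
P(C) = -45 + 252*C (P(C) = -45 + 9*(14*(C + C)) = -45 + 9*(14*(2*C)) = -45 + 9*(28*C) = -45 + 252*C)
B*h(4, -12) + P(13) = -144*(-16) + (-45 + 252*13) = 2304 + (-45 + 3276) = 2304 + 3231 = 5535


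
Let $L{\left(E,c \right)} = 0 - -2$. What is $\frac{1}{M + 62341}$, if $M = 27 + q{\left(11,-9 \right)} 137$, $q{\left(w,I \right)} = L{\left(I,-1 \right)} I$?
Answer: $\frac{1}{59902} \approx 1.6694 \cdot 10^{-5}$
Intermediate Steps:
$L{\left(E,c \right)} = 2$ ($L{\left(E,c \right)} = 0 + 2 = 2$)
$q{\left(w,I \right)} = 2 I$
$M = -2439$ ($M = 27 + 2 \left(-9\right) 137 = 27 - 2466 = -2439$)
$\frac{1}{M + 62341} = \frac{1}{-2439 + 62341} = \frac{1}{59902}$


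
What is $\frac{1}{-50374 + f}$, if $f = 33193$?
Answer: $- \frac{1}{17181} \approx -5.8204 \cdot 10^{-5}$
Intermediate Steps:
$\frac{1}{-50374 + f} = \frac{1}{-50374 + 33193} = \frac{1}{-17181} = - \frac{1}{17181}$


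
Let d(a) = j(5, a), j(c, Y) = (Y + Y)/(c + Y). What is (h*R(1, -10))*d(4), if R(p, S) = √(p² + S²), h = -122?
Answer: -976*√101/9 ≈ -1089.9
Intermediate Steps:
j(c, Y) = 2*Y/(Y + c) (j(c, Y) = (2*Y)/(Y + c) = 2*Y/(Y + c))
d(a) = 2*a/(5 + a) (d(a) = 2*a/(a + 5) = 2*a/(5 + a))
R(p, S) = √(S² + p²)
(h*R(1, -10))*d(4) = (-122*√((-10)² + 1²))*(2*4/(5 + 4)) = (-122*√(100 + 1))*(2*4/9) = (-122*√101)*(2*4*(⅑)) = -122*√101*(8/9) = -976*√101/9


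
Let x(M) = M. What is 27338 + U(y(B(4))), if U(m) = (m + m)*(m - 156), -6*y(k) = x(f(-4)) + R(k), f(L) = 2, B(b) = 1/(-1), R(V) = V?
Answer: 493021/18 ≈ 27390.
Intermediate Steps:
B(b) = -1
y(k) = -1/3 - k/6 (y(k) = -(2 + k)/6 = -1/3 - k/6)
U(m) = 2*m*(-156 + m) (U(m) = (2*m)*(-156 + m) = 2*m*(-156 + m))
27338 + U(y(B(4))) = 27338 + 2*(-1/3 - 1/6*(-1))*(-156 + (-1/3 - 1/6*(-1))) = 27338 + 2*(-1/3 + 1/6)*(-156 + (-1/3 + 1/6)) = 27338 + 2*(-1/6)*(-156 - 1/6) = 27338 + 2*(-1/6)*(-937/6) = 27338 + 937/18 = 493021/18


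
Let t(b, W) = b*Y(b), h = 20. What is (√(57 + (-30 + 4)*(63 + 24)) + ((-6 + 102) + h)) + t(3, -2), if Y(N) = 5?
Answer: 131 + 21*I*√5 ≈ 131.0 + 46.957*I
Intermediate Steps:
t(b, W) = 5*b (t(b, W) = b*5 = 5*b)
(√(57 + (-30 + 4)*(63 + 24)) + ((-6 + 102) + h)) + t(3, -2) = (√(57 + (-30 + 4)*(63 + 24)) + ((-6 + 102) + 20)) + 5*3 = (√(57 - 26*87) + (96 + 20)) + 15 = (√(57 - 2262) + 116) + 15 = (√(-2205) + 116) + 15 = (21*I*√5 + 116) + 15 = (116 + 21*I*√5) + 15 = 131 + 21*I*√5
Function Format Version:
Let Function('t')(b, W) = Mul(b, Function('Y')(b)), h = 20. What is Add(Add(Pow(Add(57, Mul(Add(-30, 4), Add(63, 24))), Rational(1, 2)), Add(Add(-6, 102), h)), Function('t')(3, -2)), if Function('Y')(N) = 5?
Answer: Add(131, Mul(21, I, Pow(5, Rational(1, 2)))) ≈ Add(131.00, Mul(46.957, I))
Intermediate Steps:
Function('t')(b, W) = Mul(5, b) (Function('t')(b, W) = Mul(b, 5) = Mul(5, b))
Add(Add(Pow(Add(57, Mul(Add(-30, 4), Add(63, 24))), Rational(1, 2)), Add(Add(-6, 102), h)), Function('t')(3, -2)) = Add(Add(Pow(Add(57, Mul(Add(-30, 4), Add(63, 24))), Rational(1, 2)), Add(Add(-6, 102), 20)), Mul(5, 3)) = Add(Add(Pow(Add(57, Mul(-26, 87)), Rational(1, 2)), Add(96, 20)), 15) = Add(Add(Pow(Add(57, -2262), Rational(1, 2)), 116), 15) = Add(Add(Pow(-2205, Rational(1, 2)), 116), 15) = Add(Add(Mul(21, I, Pow(5, Rational(1, 2))), 116), 15) = Add(Add(116, Mul(21, I, Pow(5, Rational(1, 2)))), 15) = Add(131, Mul(21, I, Pow(5, Rational(1, 2))))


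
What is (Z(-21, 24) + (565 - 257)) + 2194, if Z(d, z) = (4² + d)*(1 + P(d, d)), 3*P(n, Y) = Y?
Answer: 2532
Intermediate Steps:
P(n, Y) = Y/3
Z(d, z) = (1 + d/3)*(16 + d) (Z(d, z) = (4² + d)*(1 + d/3) = (16 + d)*(1 + d/3) = (1 + d/3)*(16 + d))
(Z(-21, 24) + (565 - 257)) + 2194 = ((16 + (⅓)*(-21)² + (19/3)*(-21)) + (565 - 257)) + 2194 = ((16 + (⅓)*441 - 133) + 308) + 2194 = ((16 + 147 - 133) + 308) + 2194 = (30 + 308) + 2194 = 338 + 2194 = 2532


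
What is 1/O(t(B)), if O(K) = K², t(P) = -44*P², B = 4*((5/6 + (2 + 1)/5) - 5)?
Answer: 50625/4060321720576 ≈ 1.2468e-8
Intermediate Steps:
B = -214/15 (B = 4*((5*(⅙) + 3*(⅕)) - 5) = 4*((⅚ + ⅗) - 5) = 4*(43/30 - 5) = 4*(-107/30) = -214/15 ≈ -14.267)
1/O(t(B)) = 1/((-44*(-214/15)²)²) = 1/((-44*45796/225)²) = 1/((-2015024/225)²) = 1/(4060321720576/50625) = 50625/4060321720576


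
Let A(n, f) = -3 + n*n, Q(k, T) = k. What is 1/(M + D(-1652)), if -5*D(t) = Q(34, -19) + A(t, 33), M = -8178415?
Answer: -1/8724242 ≈ -1.1462e-7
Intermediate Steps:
A(n, f) = -3 + n²
D(t) = -31/5 - t²/5 (D(t) = -(34 + (-3 + t²))/5 = -(31 + t²)/5 = -31/5 - t²/5)
1/(M + D(-1652)) = 1/(-8178415 + (-31/5 - ⅕*(-1652)²)) = 1/(-8178415 + (-31/5 - ⅕*2729104)) = 1/(-8178415 + (-31/5 - 2729104/5)) = 1/(-8178415 - 545827) = 1/(-8724242) = -1/8724242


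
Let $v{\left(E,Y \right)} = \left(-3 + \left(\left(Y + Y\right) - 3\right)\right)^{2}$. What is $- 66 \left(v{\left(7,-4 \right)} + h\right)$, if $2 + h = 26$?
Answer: $-14520$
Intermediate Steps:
$h = 24$ ($h = -2 + 26 = 24$)
$v{\left(E,Y \right)} = \left(-6 + 2 Y\right)^{2}$ ($v{\left(E,Y \right)} = \left(-3 + \left(2 Y - 3\right)\right)^{2} = \left(-3 + \left(-3 + 2 Y\right)\right)^{2} = \left(-6 + 2 Y\right)^{2}$)
$- 66 \left(v{\left(7,-4 \right)} + h\right) = - 66 \left(4 \left(-3 - 4\right)^{2} + 24\right) = - 66 \left(4 \left(-7\right)^{2} + 24\right) = - 66 \left(4 \cdot 49 + 24\right) = - 66 \left(196 + 24\right) = \left(-66\right) 220 = -14520$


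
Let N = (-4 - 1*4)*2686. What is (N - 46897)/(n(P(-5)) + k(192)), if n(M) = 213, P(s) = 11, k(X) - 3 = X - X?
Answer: -22795/72 ≈ -316.60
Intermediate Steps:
k(X) = 3 (k(X) = 3 + (X - X) = 3 + 0 = 3)
N = -21488 (N = (-4 - 4)*2686 = -8*2686 = -21488)
(N - 46897)/(n(P(-5)) + k(192)) = (-21488 - 46897)/(213 + 3) = -68385/216 = -68385*1/216 = -22795/72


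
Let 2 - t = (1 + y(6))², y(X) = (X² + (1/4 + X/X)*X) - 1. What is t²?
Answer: 57168721/16 ≈ 3.5730e+6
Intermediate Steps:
y(X) = -1 + X² + 5*X/4 (y(X) = (X² + (1*(¼) + 1)*X) - 1 = (X² + (¼ + 1)*X) - 1 = (X² + 5*X/4) - 1 = -1 + X² + 5*X/4)
t = -7561/4 (t = 2 - (1 + (-1 + 6² + (5/4)*6))² = 2 - (1 + (-1 + 36 + 15/2))² = 2 - (1 + 85/2)² = 2 - (87/2)² = 2 - 1*7569/4 = 2 - 7569/4 = -7561/4 ≈ -1890.3)
t² = (-7561/4)² = 57168721/16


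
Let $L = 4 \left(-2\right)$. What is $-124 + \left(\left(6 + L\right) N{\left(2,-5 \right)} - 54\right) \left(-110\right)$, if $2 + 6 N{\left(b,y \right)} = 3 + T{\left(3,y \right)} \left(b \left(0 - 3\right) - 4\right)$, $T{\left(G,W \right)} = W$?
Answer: $7686$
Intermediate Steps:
$L = -8$
$N{\left(b,y \right)} = \frac{1}{6} + \frac{y \left(-4 - 3 b\right)}{6}$ ($N{\left(b,y \right)} = - \frac{1}{3} + \frac{3 + y \left(b \left(0 - 3\right) - 4\right)}{6} = - \frac{1}{3} + \frac{3 + y \left(b \left(-3\right) - 4\right)}{6} = - \frac{1}{3} + \frac{3 + y \left(- 3 b - 4\right)}{6} = - \frac{1}{3} + \frac{3 + y \left(-4 - 3 b\right)}{6} = - \frac{1}{3} + \left(\frac{1}{2} + \frac{y \left(-4 - 3 b\right)}{6}\right) = \frac{1}{6} + \frac{y \left(-4 - 3 b\right)}{6}$)
$-124 + \left(\left(6 + L\right) N{\left(2,-5 \right)} - 54\right) \left(-110\right) = -124 + \left(\left(6 - 8\right) \left(\frac{1}{6} - - \frac{10}{3} - 1 \left(-5\right)\right) - 54\right) \left(-110\right) = -124 + \left(- 2 \left(\frac{1}{6} + \frac{10}{3} + 5\right) - 54\right) \left(-110\right) = -124 + \left(\left(-2\right) \frac{17}{2} - 54\right) \left(-110\right) = -124 + \left(-17 - 54\right) \left(-110\right) = -124 - -7810 = -124 + 7810 = 7686$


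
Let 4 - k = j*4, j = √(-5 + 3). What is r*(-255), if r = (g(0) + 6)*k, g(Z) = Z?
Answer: -6120 + 6120*I*√2 ≈ -6120.0 + 8655.0*I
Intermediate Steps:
j = I*√2 (j = √(-2) = I*√2 ≈ 1.4142*I)
k = 4 - 4*I*√2 (k = 4 - I*√2*4 = 4 - 4*I*√2 ≈ 4.0 - 5.6569*I)
r = 24 - 24*I*√2 (r = (0 + 6)*(4 - 4*I*√2) = 6*(4 - 4*I*√2) = 24 - 24*I*√2 ≈ 24.0 - 33.941*I)
r*(-255) = (24 - 24*I*√2)*(-255) = -6120 + 6120*I*√2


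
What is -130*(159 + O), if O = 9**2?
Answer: -31200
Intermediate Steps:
O = 81
-130*(159 + O) = -130*(159 + 81) = -130*240 = -31200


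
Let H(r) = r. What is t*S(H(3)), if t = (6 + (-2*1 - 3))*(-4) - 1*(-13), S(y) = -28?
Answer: -252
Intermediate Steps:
t = 9 (t = (6 + (-2 - 3))*(-4) + 13 = (6 - 5)*(-4) + 13 = 1*(-4) + 13 = -4 + 13 = 9)
t*S(H(3)) = 9*(-28) = -252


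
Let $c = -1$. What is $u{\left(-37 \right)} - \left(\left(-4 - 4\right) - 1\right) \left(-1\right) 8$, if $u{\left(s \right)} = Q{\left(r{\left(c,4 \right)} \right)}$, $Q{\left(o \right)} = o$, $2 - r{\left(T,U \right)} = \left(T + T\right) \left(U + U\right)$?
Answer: $-54$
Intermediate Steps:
$r{\left(T,U \right)} = 2 - 4 T U$ ($r{\left(T,U \right)} = 2 - \left(T + T\right) \left(U + U\right) = 2 - 2 T 2 U = 2 - 4 T U$)
$u{\left(s \right)} = 18$ ($u{\left(s \right)} = 2 - \left(-4\right) 4 = 2 + 16 = 18$)
$u{\left(-37 \right)} - \left(\left(-4 - 4\right) - 1\right) \left(-1\right) 8 = 18 - \left(\left(-4 - 4\right) - 1\right) \left(-1\right) 8 = 18 - \left(-8 - 1\right) \left(-1\right) 8 = 18 - \left(-9\right) \left(-1\right) 8 = 18 - 9 \cdot 8 = 18 - 72 = -54$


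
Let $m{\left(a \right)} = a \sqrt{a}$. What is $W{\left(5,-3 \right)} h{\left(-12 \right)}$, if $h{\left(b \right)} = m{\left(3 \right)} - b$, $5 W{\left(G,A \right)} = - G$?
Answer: $-12 - 3 \sqrt{3} \approx -17.196$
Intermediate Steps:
$W{\left(G,A \right)} = - \frac{G}{5}$ ($W{\left(G,A \right)} = \frac{\left(-1\right) G}{5} = - \frac{G}{5}$)
$m{\left(a \right)} = a^{\frac{3}{2}}$
$h{\left(b \right)} = - b + 3 \sqrt{3}$ ($h{\left(b \right)} = 3^{\frac{3}{2}} - b = 3 \sqrt{3} - b = - b + 3 \sqrt{3}$)
$W{\left(5,-3 \right)} h{\left(-12 \right)} = \left(- \frac{1}{5}\right) 5 \left(\left(-1\right) \left(-12\right) + 3 \sqrt{3}\right) = - (12 + 3 \sqrt{3}) = -12 - 3 \sqrt{3}$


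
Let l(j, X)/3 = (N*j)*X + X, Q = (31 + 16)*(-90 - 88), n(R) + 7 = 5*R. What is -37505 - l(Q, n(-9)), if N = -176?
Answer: 229659547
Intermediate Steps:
n(R) = -7 + 5*R
Q = -8366 (Q = 47*(-178) = -8366)
l(j, X) = 3*X - 528*X*j (l(j, X) = 3*((-176*j)*X + X) = 3*(-176*X*j + X) = 3*(X - 176*X*j) = 3*X - 528*X*j)
-37505 - l(Q, n(-9)) = -37505 - 3*(-7 + 5*(-9))*(1 - 176*(-8366)) = -37505 - 3*(-7 - 45)*(1 + 1472416) = -37505 - 3*(-52)*1472417 = -37505 - 1*(-229697052) = -37505 + 229697052 = 229659547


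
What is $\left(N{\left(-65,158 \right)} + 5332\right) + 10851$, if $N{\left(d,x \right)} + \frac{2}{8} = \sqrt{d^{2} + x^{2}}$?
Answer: $\frac{64731}{4} + 17 \sqrt{101} \approx 16354.0$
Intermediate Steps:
$N{\left(d,x \right)} = - \frac{1}{4} + \sqrt{d^{2} + x^{2}}$
$\left(N{\left(-65,158 \right)} + 5332\right) + 10851 = \left(\left(- \frac{1}{4} + \sqrt{\left(-65\right)^{2} + 158^{2}}\right) + 5332\right) + 10851 = \left(\left(- \frac{1}{4} + \sqrt{4225 + 24964}\right) + 5332\right) + 10851 = \left(\left(- \frac{1}{4} + \sqrt{29189}\right) + 5332\right) + 10851 = \left(\left(- \frac{1}{4} + 17 \sqrt{101}\right) + 5332\right) + 10851 = \left(\frac{21327}{4} + 17 \sqrt{101}\right) + 10851 = \frac{64731}{4} + 17 \sqrt{101}$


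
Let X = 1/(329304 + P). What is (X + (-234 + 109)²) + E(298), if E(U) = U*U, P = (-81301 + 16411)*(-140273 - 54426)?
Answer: 1319392266096607/12634347414 ≈ 1.0443e+5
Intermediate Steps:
P = 12634018110 (P = -64890*(-194699) = 12634018110)
X = 1/12634347414 (X = 1/(329304 + 12634018110) = 1/12634347414 ≈ 7.9149e-11)
E(U) = U²
(X + (-234 + 109)²) + E(298) = (1/12634347414 + (-234 + 109)²) + 298² = (1/12634347414 + (-125)²) + 88804 = (1/12634347414 + 15625) + 88804 = 197411678343751/12634347414 + 88804 = 1319392266096607/12634347414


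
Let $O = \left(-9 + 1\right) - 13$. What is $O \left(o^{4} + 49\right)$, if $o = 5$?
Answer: $-14154$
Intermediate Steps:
$O = -21$ ($O = -8 - 13 = -21$)
$O \left(o^{4} + 49\right) = - 21 \left(5^{4} + 49\right) = - 21 \left(625 + 49\right) = \left(-21\right) 674 = -14154$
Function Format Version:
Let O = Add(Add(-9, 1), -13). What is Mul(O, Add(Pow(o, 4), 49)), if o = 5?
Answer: -14154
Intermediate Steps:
O = -21 (O = Add(-8, -13) = -21)
Mul(O, Add(Pow(o, 4), 49)) = Mul(-21, Add(Pow(5, 4), 49)) = Mul(-21, Add(625, 49)) = Mul(-21, 674) = -14154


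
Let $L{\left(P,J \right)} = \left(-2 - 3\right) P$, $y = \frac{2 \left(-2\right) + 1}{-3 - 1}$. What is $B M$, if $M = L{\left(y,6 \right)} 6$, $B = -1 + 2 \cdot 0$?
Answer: $\frac{45}{2} \approx 22.5$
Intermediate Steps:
$y = \frac{3}{4}$ ($y = \frac{-4 + 1}{-4} = \left(-3\right) \left(- \frac{1}{4}\right) = \frac{3}{4} \approx 0.75$)
$L{\left(P,J \right)} = - 5 P$
$B = -1$ ($B = -1 + 0 = -1$)
$M = - \frac{45}{2}$ ($M = \left(-5\right) \frac{3}{4} \cdot 6 = \left(- \frac{15}{4}\right) 6 = - \frac{45}{2} \approx -22.5$)
$B M = \left(-1\right) \left(- \frac{45}{2}\right) = \frac{45}{2}$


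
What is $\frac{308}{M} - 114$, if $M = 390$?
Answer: $- \frac{22076}{195} \approx -113.21$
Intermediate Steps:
$\frac{308}{M} - 114 = \frac{308}{390} - 114 = 308 \cdot \frac{1}{390} - 114 = \frac{154}{195} - 114 = - \frac{22076}{195}$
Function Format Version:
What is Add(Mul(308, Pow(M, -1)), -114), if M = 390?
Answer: Rational(-22076, 195) ≈ -113.21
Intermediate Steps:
Add(Mul(308, Pow(M, -1)), -114) = Add(Mul(308, Pow(390, -1)), -114) = Add(Mul(308, Rational(1, 390)), -114) = Add(Rational(154, 195), -114) = Rational(-22076, 195)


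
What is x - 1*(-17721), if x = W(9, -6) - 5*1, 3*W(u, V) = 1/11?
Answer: 584629/33 ≈ 17716.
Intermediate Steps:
W(u, V) = 1/33 (W(u, V) = (1/3)/11 = (1/3)*(1/11) = 1/33)
x = -164/33 (x = 1/33 - 5*1 = 1/33 - 5 = -164/33 ≈ -4.9697)
x - 1*(-17721) = -164/33 - 1*(-17721) = -164/33 + 17721 = 584629/33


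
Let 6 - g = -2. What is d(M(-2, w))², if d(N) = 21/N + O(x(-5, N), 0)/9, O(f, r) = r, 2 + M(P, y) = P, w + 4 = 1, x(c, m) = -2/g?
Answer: 441/16 ≈ 27.563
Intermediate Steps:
g = 8 (g = 6 - 1*(-2) = 6 + 2 = 8)
x(c, m) = -¼ (x(c, m) = -2/8 = -2*⅛ = -¼)
w = -3 (w = -4 + 1 = -3)
M(P, y) = -2 + P
d(N) = 21/N (d(N) = 21/N + 0/9 = 21/N + 0*(⅑) = 21/N + 0 = 21/N)
d(M(-2, w))² = (21/(-2 - 2))² = (21/(-4))² = (21*(-¼))² = (-21/4)² = 441/16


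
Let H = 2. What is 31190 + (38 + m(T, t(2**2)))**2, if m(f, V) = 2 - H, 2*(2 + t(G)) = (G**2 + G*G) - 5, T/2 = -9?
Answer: 32634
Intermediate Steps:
T = -18 (T = 2*(-9) = -18)
t(G) = -9/2 + G**2 (t(G) = -2 + ((G**2 + G*G) - 5)/2 = -2 + ((G**2 + G**2) - 5)/2 = -2 + (2*G**2 - 5)/2 = -2 + (-5 + 2*G**2)/2 = -2 + (-5/2 + G**2) = -9/2 + G**2)
m(f, V) = 0 (m(f, V) = 2 - 1*2 = 2 - 2 = 0)
31190 + (38 + m(T, t(2**2)))**2 = 31190 + (38 + 0)**2 = 31190 + 38**2 = 31190 + 1444 = 32634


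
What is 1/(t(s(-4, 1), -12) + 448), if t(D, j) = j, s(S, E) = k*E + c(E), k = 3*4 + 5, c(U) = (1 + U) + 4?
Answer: 1/436 ≈ 0.0022936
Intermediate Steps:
c(U) = 5 + U
k = 17 (k = 12 + 5 = 17)
s(S, E) = 5 + 18*E (s(S, E) = 17*E + (5 + E) = 5 + 18*E)
1/(t(s(-4, 1), -12) + 448) = 1/(-12 + 448) = 1/436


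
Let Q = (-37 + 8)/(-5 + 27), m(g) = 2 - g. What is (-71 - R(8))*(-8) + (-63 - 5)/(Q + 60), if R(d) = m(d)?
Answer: 669824/1291 ≈ 518.84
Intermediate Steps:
R(d) = 2 - d
Q = -29/22 ≈ -1.3182
(-71 - R(8))*(-8) + (-63 - 5)/(Q + 60) = (-71 - (2 - 1*8))*(-8) + (-63 - 5)/(-29/22 + 60) = (-71 - (2 - 8))*(-8) - 68/1291/22 = (-71 - 1*(-6))*(-8) - 68*22/1291 = (-71 + 6)*(-8) - 1496/1291 = -65*(-8) - 1496/1291 = 520 - 1496/1291 = 669824/1291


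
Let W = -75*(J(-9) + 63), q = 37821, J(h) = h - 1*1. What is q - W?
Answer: 41796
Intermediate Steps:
J(h) = -1 + h (J(h) = h - 1 = -1 + h)
W = -3975 (W = -75*((-1 - 9) + 63) = -75*(-10 + 63) = -75*53 = -3975)
q - W = 37821 - 1*(-3975) = 37821 + 3975 = 41796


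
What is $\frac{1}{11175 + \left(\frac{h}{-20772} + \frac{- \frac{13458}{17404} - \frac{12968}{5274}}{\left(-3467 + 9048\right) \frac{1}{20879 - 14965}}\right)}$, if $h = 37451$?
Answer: $\frac{147790677520476}{1650788181751698571} \approx 8.9527 \cdot 10^{-5}$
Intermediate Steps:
$\frac{1}{11175 + \left(\frac{h}{-20772} + \frac{- \frac{13458}{17404} - \frac{12968}{5274}}{\left(-3467 + 9048\right) \frac{1}{20879 - 14965}}\right)} = \frac{1}{11175 + \left(\frac{37451}{-20772} + \frac{- \frac{13458}{17404} - \frac{12968}{5274}}{\left(-3467 + 9048\right) \frac{1}{20879 - 14965}}\right)} = \frac{1}{11175 + \left(37451 \left(- \frac{1}{20772}\right) + \frac{\left(-13458\right) \frac{1}{17404} - \frac{6484}{2637}}{5581 \cdot \frac{1}{5914}}\right)} = \frac{1}{11175 + \left(- \frac{37451}{20772} + \frac{- \frac{6729}{8702} - \frac{6484}{2637}}{5581 \cdot \frac{1}{5914}}\right)} = \frac{1}{11175 - \left(\frac{37451}{20772} + \frac{74168141}{22947174 \cdot \frac{5581}{5914}}\right)} = \frac{1}{11175 - \frac{772639539620729}{147790677520476}} = \frac{1}{\frac{1650788181751698571}{147790677520476}} = \frac{147790677520476}{1650788181751698571}$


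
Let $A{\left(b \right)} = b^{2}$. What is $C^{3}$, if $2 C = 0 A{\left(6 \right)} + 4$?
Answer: $8$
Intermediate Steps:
$C = 2$ ($C = \frac{0 \cdot 6^{2} + 4}{2} = \frac{0 \cdot 36 + 4}{2} = \frac{0 + 4}{2} = \frac{1}{2} \cdot 4 = 2$)
$C^{3} = 2^{3} = 8$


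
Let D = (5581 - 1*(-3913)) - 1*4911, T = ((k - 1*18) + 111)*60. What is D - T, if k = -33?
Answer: 983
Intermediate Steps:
T = 3600 (T = ((-33 - 1*18) + 111)*60 = ((-33 - 18) + 111)*60 = (-51 + 111)*60 = 60*60 = 3600)
D = 4583 (D = (5581 + 3913) - 4911 = 9494 - 4911 = 4583)
D - T = 4583 - 1*3600 = 4583 - 3600 = 983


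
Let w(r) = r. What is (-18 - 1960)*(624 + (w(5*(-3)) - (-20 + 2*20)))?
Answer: -1165042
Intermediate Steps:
(-18 - 1960)*(624 + (w(5*(-3)) - (-20 + 2*20))) = (-18 - 1960)*(624 + (5*(-3) - (-20 + 2*20))) = -1978*(624 + (-15 - (-20 + 40))) = -1978*(624 + (-15 - 1*20)) = -1978*(624 + (-15 - 20)) = -1978*(624 - 35) = -1978*589 = -1165042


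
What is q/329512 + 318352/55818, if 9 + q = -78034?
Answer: 50272300025/9196350408 ≈ 5.4666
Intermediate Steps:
q = -78043 (q = -9 - 78034 = -78043)
q/329512 + 318352/55818 = -78043/329512 + 318352/55818 = -78043*1/329512 + 318352*(1/55818) = -78043/329512 + 159176/27909 = 50272300025/9196350408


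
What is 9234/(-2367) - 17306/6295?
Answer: -11010148/1655585 ≈ -6.6503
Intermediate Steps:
9234/(-2367) - 17306/6295 = 9234*(-1/2367) - 17306*1/6295 = -1026/263 - 17306/6295 = -11010148/1655585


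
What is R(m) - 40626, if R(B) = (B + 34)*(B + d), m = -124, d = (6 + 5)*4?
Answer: -33426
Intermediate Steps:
d = 44 (d = 11*4 = 44)
R(B) = (34 + B)*(44 + B) (R(B) = (B + 34)*(B + 44) = (34 + B)*(44 + B))
R(m) - 40626 = (1496 + (-124)² + 78*(-124)) - 40626 = (1496 + 15376 - 9672) - 40626 = 7200 - 40626 = -33426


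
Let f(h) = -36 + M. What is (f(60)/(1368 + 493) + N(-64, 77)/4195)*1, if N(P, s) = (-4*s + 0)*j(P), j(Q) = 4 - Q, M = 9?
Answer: -39090049/7806895 ≈ -5.0071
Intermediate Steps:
f(h) = -27 (f(h) = -36 + 9 = -27)
N(P, s) = -4*s*(4 - P) (N(P, s) = (-4*s + 0)*(4 - P) = (-4*s)*(4 - P) = -4*s*(4 - P))
(f(60)/(1368 + 493) + N(-64, 77)/4195)*1 = (-27/(1368 + 493) + (4*77*(-4 - 64))/4195)*1 = (-27/1861 + (4*77*(-68))*(1/4195))*1 = (-27*1/1861 - 20944*1/4195)*1 = (-27/1861 - 20944/4195)*1 = -39090049/7806895*1 = -39090049/7806895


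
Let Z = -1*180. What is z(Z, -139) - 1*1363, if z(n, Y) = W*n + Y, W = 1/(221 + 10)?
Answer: -115714/77 ≈ -1502.8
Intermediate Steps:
W = 1/231 ≈ 0.0043290
Z = -180
z(n, Y) = Y + n/231 (z(n, Y) = n/231 + Y = Y + n/231)
z(Z, -139) - 1*1363 = (-139 + (1/231)*(-180)) - 1*1363 = (-139 - 60/77) - 1363 = -10763/77 - 1363 = -115714/77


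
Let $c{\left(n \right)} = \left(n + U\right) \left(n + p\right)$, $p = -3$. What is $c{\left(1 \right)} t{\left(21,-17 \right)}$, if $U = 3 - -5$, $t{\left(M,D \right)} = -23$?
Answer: $414$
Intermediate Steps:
$U = 8$ ($U = 3 + 5 = 8$)
$c{\left(n \right)} = \left(-3 + n\right) \left(8 + n\right)$ ($c{\left(n \right)} = \left(n + 8\right) \left(n - 3\right) = \left(8 + n\right) \left(-3 + n\right) = \left(-3 + n\right) \left(8 + n\right)$)
$c{\left(1 \right)} t{\left(21,-17 \right)} = \left(-24 + 1^{2} + 5 \cdot 1\right) \left(-23\right) = \left(-24 + 1 + 5\right) \left(-23\right) = \left(-18\right) \left(-23\right) = 414$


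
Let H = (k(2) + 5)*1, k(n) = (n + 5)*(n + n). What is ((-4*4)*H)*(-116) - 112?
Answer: 61136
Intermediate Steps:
k(n) = 2*n*(5 + n) (k(n) = (5 + n)*(2*n) = 2*n*(5 + n))
H = 33 (H = (2*2*(5 + 2) + 5)*1 = (2*2*7 + 5)*1 = (28 + 5)*1 = 33*1 = 33)
((-4*4)*H)*(-116) - 112 = (-4*4*33)*(-116) - 112 = -16*33*(-116) - 112 = -528*(-116) - 112 = 61248 - 112 = 61136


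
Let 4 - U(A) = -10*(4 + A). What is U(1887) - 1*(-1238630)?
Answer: 1257544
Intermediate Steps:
U(A) = 44 + 10*A (U(A) = 4 - (-10)*(4 + A) = 4 - (-40 - 10*A) = 4 + (40 + 10*A) = 44 + 10*A)
U(1887) - 1*(-1238630) = (44 + 10*1887) - 1*(-1238630) = (44 + 18870) + 1238630 = 18914 + 1238630 = 1257544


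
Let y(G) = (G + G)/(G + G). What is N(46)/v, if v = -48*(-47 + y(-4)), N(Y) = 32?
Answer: 1/69 ≈ 0.014493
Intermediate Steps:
y(G) = 1 (y(G) = (2*G)/((2*G)) = (2*G)*(1/(2*G)) = 1)
v = 2208 (v = -48*(-47 + 1) = -48*(-46) = 2208)
N(46)/v = 32/2208 = 32*(1/2208) = 1/69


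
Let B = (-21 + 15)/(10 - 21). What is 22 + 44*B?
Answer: 46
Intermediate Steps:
B = 6/11 (B = -6/(-11) = -6*(-1/11) = 6/11 ≈ 0.54545)
22 + 44*B = 22 + 44*(6/11) = 22 + 24 = 46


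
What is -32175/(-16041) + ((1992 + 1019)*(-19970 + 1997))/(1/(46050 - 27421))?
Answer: -5390524901809164/5347 ≈ -1.0081e+12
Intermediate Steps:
-32175/(-16041) + ((1992 + 1019)*(-19970 + 1997))/(1/(46050 - 27421)) = -32175*(-1/16041) + (3011*(-17973))/(1/18629) = 10725/5347 - 54116703/1/18629 = 10725/5347 - 54116703*18629 = 10725/5347 - 1008140060187 = -5390524901809164/5347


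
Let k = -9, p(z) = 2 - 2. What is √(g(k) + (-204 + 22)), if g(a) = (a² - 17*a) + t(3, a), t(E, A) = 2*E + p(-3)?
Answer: √58 ≈ 7.6158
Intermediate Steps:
p(z) = 0
t(E, A) = 2*E (t(E, A) = 2*E + 0 = 2*E)
g(a) = 6 + a² - 17*a (g(a) = (a² - 17*a) + 2*3 = (a² - 17*a) + 6 = 6 + a² - 17*a)
√(g(k) + (-204 + 22)) = √((6 + (-9)² - 17*(-9)) + (-204 + 22)) = √((6 + 81 + 153) - 182) = √(240 - 182) = √58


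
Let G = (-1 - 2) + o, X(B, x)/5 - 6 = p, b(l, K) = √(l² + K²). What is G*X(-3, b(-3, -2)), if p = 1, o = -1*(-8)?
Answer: 175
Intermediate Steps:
b(l, K) = √(K² + l²)
o = 8
X(B, x) = 35 (X(B, x) = 30 + 5*1 = 30 + 5 = 35)
G = 5 (G = (-1 - 2) + 8 = -3 + 8 = 5)
G*X(-3, b(-3, -2)) = 5*35 = 175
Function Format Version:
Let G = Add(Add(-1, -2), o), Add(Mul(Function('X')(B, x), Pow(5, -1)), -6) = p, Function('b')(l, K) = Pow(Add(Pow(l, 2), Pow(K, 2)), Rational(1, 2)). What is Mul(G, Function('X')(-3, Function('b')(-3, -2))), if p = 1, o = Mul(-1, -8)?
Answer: 175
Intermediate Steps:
Function('b')(l, K) = Pow(Add(Pow(K, 2), Pow(l, 2)), Rational(1, 2))
o = 8
Function('X')(B, x) = 35 (Function('X')(B, x) = Add(30, Mul(5, 1)) = Add(30, 5) = 35)
G = 5 (G = Add(Add(-1, -2), 8) = Add(-3, 8) = 5)
Mul(G, Function('X')(-3, Function('b')(-3, -2))) = Mul(5, 35) = 175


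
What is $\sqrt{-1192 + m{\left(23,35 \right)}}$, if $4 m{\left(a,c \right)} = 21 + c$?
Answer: $i \sqrt{1178} \approx 34.322 i$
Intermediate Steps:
$m{\left(a,c \right)} = \frac{21}{4} + \frac{c}{4}$ ($m{\left(a,c \right)} = \frac{21 + c}{4} = \frac{21}{4} + \frac{c}{4}$)
$\sqrt{-1192 + m{\left(23,35 \right)}} = \sqrt{-1192 + \left(\frac{21}{4} + \frac{1}{4} \cdot 35\right)} = \sqrt{-1192 + \left(\frac{21}{4} + \frac{35}{4}\right)} = \sqrt{-1192 + 14} = \sqrt{-1178} = i \sqrt{1178}$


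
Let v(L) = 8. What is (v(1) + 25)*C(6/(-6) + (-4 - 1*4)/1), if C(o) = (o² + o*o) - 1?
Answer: 5313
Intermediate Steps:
C(o) = -1 + 2*o² (C(o) = (o² + o²) - 1 = 2*o² - 1 = -1 + 2*o²)
(v(1) + 25)*C(6/(-6) + (-4 - 1*4)/1) = (8 + 25)*(-1 + 2*(6/(-6) + (-4 - 1*4)/1)²) = 33*(-1 + 2*(6*(-⅙) + (-4 - 4)*1)²) = 33*(-1 + 2*(-1 - 8*1)²) = 33*(-1 + 2*(-1 - 8)²) = 33*(-1 + 2*(-9)²) = 33*(-1 + 2*81) = 33*(-1 + 162) = 33*161 = 5313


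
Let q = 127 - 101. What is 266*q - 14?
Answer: 6902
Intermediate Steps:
q = 26
266*q - 14 = 266*26 - 14 = 6916 - 14 = 6902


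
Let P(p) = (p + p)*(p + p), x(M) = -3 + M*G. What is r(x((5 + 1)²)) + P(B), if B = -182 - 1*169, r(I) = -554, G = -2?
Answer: 492250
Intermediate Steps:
x(M) = -3 - 2*M (x(M) = -3 + M*(-2) = -3 - 2*M)
B = -351 (B = -182 - 169 = -351)
P(p) = 4*p² (P(p) = (2*p)*(2*p) = 4*p²)
r(x((5 + 1)²)) + P(B) = -554 + 4*(-351)² = -554 + 4*123201 = -554 + 492804 = 492250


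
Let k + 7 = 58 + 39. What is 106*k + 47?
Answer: 9587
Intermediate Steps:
k = 90 (k = -7 + (58 + 39) = -7 + 97 = 90)
106*k + 47 = 106*90 + 47 = 9540 + 47 = 9587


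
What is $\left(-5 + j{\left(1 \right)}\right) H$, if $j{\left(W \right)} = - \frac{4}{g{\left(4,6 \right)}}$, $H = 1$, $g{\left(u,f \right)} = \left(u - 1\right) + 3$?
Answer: $- \frac{17}{3} \approx -5.6667$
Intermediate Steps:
$g{\left(u,f \right)} = 2 + u$ ($g{\left(u,f \right)} = \left(-1 + u\right) + 3 = 2 + u$)
$j{\left(W \right)} = - \frac{2}{3}$ ($j{\left(W \right)} = - \frac{4}{2 + 4} = - \frac{4}{6} = \left(-4\right) \frac{1}{6} = - \frac{2}{3}$)
$\left(-5 + j{\left(1 \right)}\right) H = \left(-5 - \frac{2}{3}\right) 1 = \left(- \frac{17}{3}\right) 1 = - \frac{17}{3}$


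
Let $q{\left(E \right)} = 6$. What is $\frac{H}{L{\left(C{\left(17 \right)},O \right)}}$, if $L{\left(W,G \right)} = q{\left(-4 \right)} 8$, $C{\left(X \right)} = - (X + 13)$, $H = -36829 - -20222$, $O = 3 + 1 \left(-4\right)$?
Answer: $- \frac{16607}{48} \approx -345.98$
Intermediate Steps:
$O = -1$ ($O = 3 - 4 = -1$)
$H = -16607$ ($H = -36829 + 20222 = -16607$)
$C{\left(X \right)} = -13 - X$ ($C{\left(X \right)} = - (13 + X) = -13 - X$)
$L{\left(W,G \right)} = 48$ ($L{\left(W,G \right)} = 6 \cdot 8 = 48$)
$\frac{H}{L{\left(C{\left(17 \right)},O \right)}} = - \frac{16607}{48}$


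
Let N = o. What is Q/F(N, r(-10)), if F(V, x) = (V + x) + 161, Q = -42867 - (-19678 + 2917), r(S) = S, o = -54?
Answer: -26106/97 ≈ -269.13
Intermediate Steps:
N = -54
Q = -26106 (Q = -42867 - 1*(-16761) = -42867 + 16761 = -26106)
F(V, x) = 161 + V + x
Q/F(N, r(-10)) = -26106/(161 - 54 - 10) = -26106/97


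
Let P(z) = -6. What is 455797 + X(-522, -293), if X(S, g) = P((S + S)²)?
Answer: 455791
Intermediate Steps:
X(S, g) = -6
455797 + X(-522, -293) = 455797 - 6 = 455791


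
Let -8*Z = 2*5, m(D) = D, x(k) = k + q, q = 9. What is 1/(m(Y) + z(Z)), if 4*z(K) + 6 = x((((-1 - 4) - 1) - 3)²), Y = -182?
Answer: -1/161 ≈ -0.0062112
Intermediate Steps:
x(k) = 9 + k (x(k) = k + 9 = 9 + k)
Z = -5/4 ≈ -1.2500
z(K) = 21 (z(K) = -3/2 + (9 + (((-1 - 4) - 1) - 3)²)/4 = -3/2 + (9 + ((-5 - 1) - 3)²)/4 = -3/2 + (9 + (-6 - 3)²)/4 = -3/2 + (9 + (-9)²)/4 = -3/2 + (9 + 81)/4 = -3/2 + (¼)*90 = -3/2 + 45/2 = 21)
1/(m(Y) + z(Z)) = 1/(-182 + 21) = 1/(-161) = -1/161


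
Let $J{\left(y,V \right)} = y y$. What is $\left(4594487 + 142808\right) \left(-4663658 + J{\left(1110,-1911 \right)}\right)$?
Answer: $-16256302555610$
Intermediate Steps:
$J{\left(y,V \right)} = y^{2}$
$\left(4594487 + 142808\right) \left(-4663658 + J{\left(1110,-1911 \right)}\right) = \left(4594487 + 142808\right) \left(-4663658 + 1110^{2}\right) = 4737295 \left(-4663658 + 1232100\right) = 4737295 \left(-3431558\right) = -16256302555610$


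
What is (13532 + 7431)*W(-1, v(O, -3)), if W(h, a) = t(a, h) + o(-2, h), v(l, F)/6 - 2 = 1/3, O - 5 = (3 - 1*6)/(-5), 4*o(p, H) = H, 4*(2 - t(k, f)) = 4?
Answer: 62889/4 ≈ 15722.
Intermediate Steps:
t(k, f) = 1 (t(k, f) = 2 - 1/4*4 = 2 - 1 = 1)
o(p, H) = H/4
O = 28/5 (O = 5 + (3 - 1*6)/(-5) = 5 + (3 - 6)*(-1/5) = 5 - 3*(-1/5) = 5 + 3/5 = 28/5 ≈ 5.6000)
v(l, F) = 14 (v(l, F) = 12 + 6/3 = 12 + 6*(1/3) = 12 + 2 = 14)
W(h, a) = 1 + h/4
(13532 + 7431)*W(-1, v(O, -3)) = (13532 + 7431)*(1 + (1/4)*(-1)) = 20963*(1 - 1/4) = 20963*(3/4) = 62889/4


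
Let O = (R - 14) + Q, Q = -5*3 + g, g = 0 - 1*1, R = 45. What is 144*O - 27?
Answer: 2133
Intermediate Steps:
g = -1 (g = 0 - 1 = -1)
Q = -16 (Q = -5*3 - 1 = -15 - 1 = -16)
O = 15 (O = (45 - 14) - 16 = 31 - 16 = 15)
144*O - 27 = 144*15 - 27 = 2160 - 27 = 2133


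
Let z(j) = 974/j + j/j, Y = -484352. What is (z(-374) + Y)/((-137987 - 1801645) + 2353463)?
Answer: -90574124/77386397 ≈ -1.1704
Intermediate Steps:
z(j) = 1 + 974/j (z(j) = 974/j + 1 = 1 + 974/j)
(z(-374) + Y)/((-137987 - 1801645) + 2353463) = ((974 - 374)/(-374) - 484352)/((-137987 - 1801645) + 2353463) = (-1/374*600 - 484352)/(-1939632 + 2353463) = (-300/187 - 484352)/413831 = -90574124/187*1/413831 = -90574124/77386397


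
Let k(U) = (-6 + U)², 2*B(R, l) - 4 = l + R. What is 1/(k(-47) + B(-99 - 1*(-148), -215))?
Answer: 1/2728 ≈ 0.00036657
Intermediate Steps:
B(R, l) = 2 + R/2 + l/2 (B(R, l) = 2 + (l + R)/2 = 2 + (R + l)/2 = 2 + (R/2 + l/2) = 2 + R/2 + l/2)
1/(k(-47) + B(-99 - 1*(-148), -215)) = 1/((-6 - 47)² + (2 + (-99 - 1*(-148))/2 + (½)*(-215))) = 1/((-53)² + (2 + (-99 + 148)/2 - 215/2)) = 1/(2809 + (2 + (½)*49 - 215/2)) = 1/(2809 + (2 + 49/2 - 215/2)) = 1/(2809 - 81) = 1/2728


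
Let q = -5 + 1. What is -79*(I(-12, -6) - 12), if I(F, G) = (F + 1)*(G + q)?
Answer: -7742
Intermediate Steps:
q = -4
I(F, G) = (1 + F)*(-4 + G) (I(F, G) = (F + 1)*(G - 4) = (1 + F)*(-4 + G))
-79*(I(-12, -6) - 12) = -79*((-4 - 6 - 4*(-12) - 12*(-6)) - 12) = -79*((-4 - 6 + 48 + 72) - 12) = -79*(110 - 12) = -79*98 = -7742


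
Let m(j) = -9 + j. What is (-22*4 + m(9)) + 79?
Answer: -9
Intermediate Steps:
(-22*4 + m(9)) + 79 = (-22*4 + (-9 + 9)) + 79 = (-88 + 0) + 79 = -88 + 79 = -9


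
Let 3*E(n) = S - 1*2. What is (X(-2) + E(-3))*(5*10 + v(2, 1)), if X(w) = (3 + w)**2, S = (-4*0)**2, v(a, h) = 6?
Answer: 56/3 ≈ 18.667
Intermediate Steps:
S = 0 (S = 0**2 = 0)
E(n) = -2/3 (E(n) = (0 - 1*2)/3 = (0 - 2)/3 = (1/3)*(-2) = -2/3)
(X(-2) + E(-3))*(5*10 + v(2, 1)) = ((3 - 2)**2 - 2/3)*(5*10 + 6) = (1**2 - 2/3)*(50 + 6) = (1 - 2/3)*56 = (1/3)*56 = 56/3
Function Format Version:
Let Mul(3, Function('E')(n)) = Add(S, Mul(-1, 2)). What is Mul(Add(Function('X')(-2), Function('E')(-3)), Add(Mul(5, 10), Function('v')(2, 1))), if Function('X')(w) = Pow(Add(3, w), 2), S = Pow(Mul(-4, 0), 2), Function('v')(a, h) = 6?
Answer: Rational(56, 3) ≈ 18.667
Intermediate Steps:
S = 0 (S = Pow(0, 2) = 0)
Function('E')(n) = Rational(-2, 3) (Function('E')(n) = Mul(Rational(1, 3), Add(0, Mul(-1, 2))) = Mul(Rational(1, 3), Add(0, -2)) = Mul(Rational(1, 3), -2) = Rational(-2, 3))
Mul(Add(Function('X')(-2), Function('E')(-3)), Add(Mul(5, 10), Function('v')(2, 1))) = Mul(Add(Pow(Add(3, -2), 2), Rational(-2, 3)), Add(Mul(5, 10), 6)) = Mul(Add(Pow(1, 2), Rational(-2, 3)), Add(50, 6)) = Mul(Add(1, Rational(-2, 3)), 56) = Mul(Rational(1, 3), 56) = Rational(56, 3)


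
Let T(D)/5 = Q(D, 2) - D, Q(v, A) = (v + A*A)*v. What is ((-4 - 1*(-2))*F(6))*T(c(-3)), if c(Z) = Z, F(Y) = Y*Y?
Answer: 0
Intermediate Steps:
F(Y) = Y**2
Q(v, A) = v*(v + A**2) (Q(v, A) = (v + A**2)*v = v*(v + A**2))
T(D) = -5*D + 5*D*(4 + D) (T(D) = 5*(D*(D + 2**2) - D) = 5*(D*(D + 4) - D) = 5*(D*(4 + D) - D) = 5*(-D + D*(4 + D)) = -5*D + 5*D*(4 + D))
((-4 - 1*(-2))*F(6))*T(c(-3)) = ((-4 - 1*(-2))*6**2)*(5*(-3)*(3 - 3)) = ((-4 + 2)*36)*(5*(-3)*0) = -2*36*0 = -72*0 = 0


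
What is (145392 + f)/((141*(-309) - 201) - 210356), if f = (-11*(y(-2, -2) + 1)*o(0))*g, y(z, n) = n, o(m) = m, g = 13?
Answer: -72696/127063 ≈ -0.57213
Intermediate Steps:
f = 0 (f = -11*(-2 + 1)*0*13 = -(-11)*0*13 = -11*0*13 = 0*13 = 0)
(145392 + f)/((141*(-309) - 201) - 210356) = (145392 + 0)/((141*(-309) - 201) - 210356) = 145392/((-43569 - 201) - 210356) = 145392/(-43770 - 210356) = 145392/(-254126) = 145392*(-1/254126) = -72696/127063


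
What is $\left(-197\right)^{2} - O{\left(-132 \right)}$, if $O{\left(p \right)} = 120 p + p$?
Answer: $54781$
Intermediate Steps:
$O{\left(p \right)} = 121 p$
$\left(-197\right)^{2} - O{\left(-132 \right)} = \left(-197\right)^{2} - 121 \left(-132\right) = 38809 - -15972 = 38809 + 15972 = 54781$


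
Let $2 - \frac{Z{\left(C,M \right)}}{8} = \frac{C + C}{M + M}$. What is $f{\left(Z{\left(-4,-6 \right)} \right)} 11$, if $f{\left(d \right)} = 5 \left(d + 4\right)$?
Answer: $\frac{2420}{3} \approx 806.67$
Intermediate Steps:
$Z{\left(C,M \right)} = 16 - \frac{8 C}{M}$ ($Z{\left(C,M \right)} = 16 - 8 \frac{C + C}{M + M} = 16 - 8 \frac{2 C}{2 M} = 16 - 8 \cdot 2 C \frac{1}{2 M} = 16 - 8 \frac{C}{M} = 16 - \frac{8 C}{M}$)
$f{\left(d \right)} = 20 + 5 d$ ($f{\left(d \right)} = 5 \left(4 + d\right) = 20 + 5 d$)
$f{\left(Z{\left(-4,-6 \right)} \right)} 11 = \left(20 + 5 \left(16 - - \frac{32}{-6}\right)\right) 11 = \left(20 + 5 \left(16 - \left(-32\right) \left(- \frac{1}{6}\right)\right)\right) 11 = \left(20 + 5 \left(16 - \frac{16}{3}\right)\right) 11 = \left(20 + 5 \cdot \frac{32}{3}\right) 11 = \left(20 + \frac{160}{3}\right) 11 = \frac{220}{3} \cdot 11 = \frac{2420}{3}$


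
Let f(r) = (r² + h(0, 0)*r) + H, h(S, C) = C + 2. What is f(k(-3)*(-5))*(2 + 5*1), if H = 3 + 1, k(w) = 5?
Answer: 4053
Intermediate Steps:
H = 4
h(S, C) = 2 + C
f(r) = 4 + r² + 2*r (f(r) = (r² + (2 + 0)*r) + 4 = (r² + 2*r) + 4 = 4 + r² + 2*r)
f(k(-3)*(-5))*(2 + 5*1) = (4 + (5*(-5))² + 2*(5*(-5)))*(2 + 5*1) = (4 + (-25)² + 2*(-25))*(2 + 5) = (4 + 625 - 50)*7 = 579*7 = 4053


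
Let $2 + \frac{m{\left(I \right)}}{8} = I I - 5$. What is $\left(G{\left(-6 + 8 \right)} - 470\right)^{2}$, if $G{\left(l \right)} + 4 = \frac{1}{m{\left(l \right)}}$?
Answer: $\frac{129436129}{576} \approx 2.2472 \cdot 10^{5}$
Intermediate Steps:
$m{\left(I \right)} = -56 + 8 I^{2}$ ($m{\left(I \right)} = -16 + 8 \left(I I - 5\right) = -16 + 8 \left(I^{2} - 5\right) = -16 + 8 \left(-5 + I^{2}\right) = -16 + \left(-40 + 8 I^{2}\right) = -56 + 8 I^{2}$)
$G{\left(l \right)} = -4 + \frac{1}{-56 + 8 l^{2}}$
$\left(G{\left(-6 + 8 \right)} - 470\right)^{2} = \left(\frac{225 - 32 \left(-6 + 8\right)^{2}}{8 \left(-7 + \left(-6 + 8\right)^{2}\right)} - 470\right)^{2} = \left(\frac{225 - 32 \cdot 2^{2}}{8 \left(-7 + 2^{2}\right)} - 470\right)^{2} = \left(\frac{225 - 128}{8 \left(-7 + 4\right)} - 470\right)^{2} = \left(\frac{225 - 128}{8 \left(-3\right)} - 470\right)^{2} = \left(\frac{1}{8} \left(- \frac{1}{3}\right) 97 - 470\right)^{2} = \left(- \frac{97}{24} - 470\right)^{2} = \left(- \frac{11377}{24}\right)^{2} = \frac{129436129}{576}$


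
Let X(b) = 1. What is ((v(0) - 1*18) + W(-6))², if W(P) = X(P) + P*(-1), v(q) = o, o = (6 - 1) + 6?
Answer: 0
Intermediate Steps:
o = 11 (o = 5 + 6 = 11)
v(q) = 11
W(P) = 1 - P (W(P) = 1 + P*(-1) = 1 - P)
((v(0) - 1*18) + W(-6))² = ((11 - 1*18) + (1 - 1*(-6)))² = ((11 - 18) + (1 + 6))² = (-7 + 7)² = 0² = 0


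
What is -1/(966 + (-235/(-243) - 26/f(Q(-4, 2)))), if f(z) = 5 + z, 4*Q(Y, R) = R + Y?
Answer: -243/233569 ≈ -0.0010404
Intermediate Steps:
Q(Y, R) = R/4 + Y/4 (Q(Y, R) = (R + Y)/4 = R/4 + Y/4)
-1/(966 + (-235/(-243) - 26/f(Q(-4, 2)))) = -1/(966 + (-235/(-243) - 26/(5 + ((¼)*2 + (¼)*(-4))))) = -1/(966 + (-235*(-1/243) - 26/(5 + (½ - 1)))) = -1/(966 + (235/243 - 26/(5 - ½))) = -1/(966 + (235/243 - 26/9/2)) = -1/(966 + (235/243 - 26*2/9)) = -1/(966 + (235/243 - 52/9)) = -1/(966 - 1169/243) = -1/233569/243 = -1*243/233569 = -243/233569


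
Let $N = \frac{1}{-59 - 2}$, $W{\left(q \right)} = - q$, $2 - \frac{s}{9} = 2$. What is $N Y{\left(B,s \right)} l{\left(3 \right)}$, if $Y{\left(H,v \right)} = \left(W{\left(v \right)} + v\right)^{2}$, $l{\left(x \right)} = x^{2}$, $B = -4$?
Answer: $0$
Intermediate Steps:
$s = 0$ ($s = 18 - 18 = 0$)
$Y{\left(H,v \right)} = 0$ ($Y{\left(H,v \right)} = \left(- v + v\right)^{2} = 0^{2} = 0$)
$N = - \frac{1}{61}$ ($N = \frac{1}{-61} = - \frac{1}{61} \approx -0.016393$)
$N Y{\left(B,s \right)} l{\left(3 \right)} = \left(- \frac{1}{61}\right) 0 \cdot 3^{2} = 0 \cdot 9 = 0$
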